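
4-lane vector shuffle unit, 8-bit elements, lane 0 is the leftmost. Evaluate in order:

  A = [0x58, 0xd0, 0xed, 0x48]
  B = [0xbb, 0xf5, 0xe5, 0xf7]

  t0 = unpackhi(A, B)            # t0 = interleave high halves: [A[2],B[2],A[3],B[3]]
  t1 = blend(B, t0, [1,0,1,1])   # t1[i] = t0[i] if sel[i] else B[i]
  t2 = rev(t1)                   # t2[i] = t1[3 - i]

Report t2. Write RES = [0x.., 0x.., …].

RES = [ 0xf7  0x48  0xf5  0xed ]

  t0: ed e5 48 f7
  t1: ed f5 48 f7
  t2: f7 48 f5 ed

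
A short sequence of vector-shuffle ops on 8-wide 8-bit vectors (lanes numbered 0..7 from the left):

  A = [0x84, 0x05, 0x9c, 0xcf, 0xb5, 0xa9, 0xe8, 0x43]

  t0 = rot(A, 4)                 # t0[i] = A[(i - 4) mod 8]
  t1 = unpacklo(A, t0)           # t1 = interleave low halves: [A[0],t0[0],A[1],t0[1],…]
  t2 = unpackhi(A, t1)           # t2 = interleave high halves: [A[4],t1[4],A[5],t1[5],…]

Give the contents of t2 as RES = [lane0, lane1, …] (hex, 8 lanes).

→ t0 |b5|a9|e8|43|84|05|9c|cf|
→ t1 |84|b5|05|a9|9c|e8|cf|43|
→ t2 |b5|9c|a9|e8|e8|cf|43|43|

RES = [0xb5, 0x9c, 0xa9, 0xe8, 0xe8, 0xcf, 0x43, 0x43]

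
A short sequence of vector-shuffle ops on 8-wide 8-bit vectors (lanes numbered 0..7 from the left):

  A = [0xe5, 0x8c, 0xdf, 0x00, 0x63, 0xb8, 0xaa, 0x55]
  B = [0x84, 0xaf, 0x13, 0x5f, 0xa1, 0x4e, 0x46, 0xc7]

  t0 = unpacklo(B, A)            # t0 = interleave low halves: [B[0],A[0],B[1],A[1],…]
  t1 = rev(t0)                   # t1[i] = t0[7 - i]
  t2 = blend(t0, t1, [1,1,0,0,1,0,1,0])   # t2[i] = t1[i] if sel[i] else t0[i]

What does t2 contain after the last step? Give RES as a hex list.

  t0: 84 e5 af 8c 13 df 5f 00
  t1: 00 5f df 13 8c af e5 84
  t2: 00 5f af 8c 8c df e5 00

RES = [ 0x00  0x5f  0xaf  0x8c  0x8c  0xdf  0xe5  0x00 ]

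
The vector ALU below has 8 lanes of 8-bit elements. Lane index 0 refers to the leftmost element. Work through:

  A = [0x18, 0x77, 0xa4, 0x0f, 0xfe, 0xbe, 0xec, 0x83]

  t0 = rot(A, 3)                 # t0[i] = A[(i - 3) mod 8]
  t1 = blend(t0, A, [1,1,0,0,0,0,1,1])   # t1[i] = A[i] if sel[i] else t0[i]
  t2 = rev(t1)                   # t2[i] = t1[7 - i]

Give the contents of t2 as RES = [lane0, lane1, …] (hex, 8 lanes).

RES = [0x83, 0xec, 0xa4, 0x77, 0x18, 0x83, 0x77, 0x18]

→ t0 |be|ec|83|18|77|a4|0f|fe|
→ t1 |18|77|83|18|77|a4|ec|83|
→ t2 |83|ec|a4|77|18|83|77|18|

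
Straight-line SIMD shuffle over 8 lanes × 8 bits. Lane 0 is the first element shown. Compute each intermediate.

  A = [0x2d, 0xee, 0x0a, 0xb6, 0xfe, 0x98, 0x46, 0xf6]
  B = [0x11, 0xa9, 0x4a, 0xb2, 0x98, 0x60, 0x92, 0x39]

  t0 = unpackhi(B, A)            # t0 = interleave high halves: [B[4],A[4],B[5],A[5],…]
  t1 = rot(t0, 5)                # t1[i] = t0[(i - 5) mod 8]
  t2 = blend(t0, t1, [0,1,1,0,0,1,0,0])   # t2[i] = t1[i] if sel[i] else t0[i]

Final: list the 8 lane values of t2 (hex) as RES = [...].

RES = [0x98, 0x92, 0x46, 0x98, 0x92, 0x98, 0x39, 0xf6]

  t0: 98 fe 60 98 92 46 39 f6
  t1: 98 92 46 39 f6 98 fe 60
  t2: 98 92 46 98 92 98 39 f6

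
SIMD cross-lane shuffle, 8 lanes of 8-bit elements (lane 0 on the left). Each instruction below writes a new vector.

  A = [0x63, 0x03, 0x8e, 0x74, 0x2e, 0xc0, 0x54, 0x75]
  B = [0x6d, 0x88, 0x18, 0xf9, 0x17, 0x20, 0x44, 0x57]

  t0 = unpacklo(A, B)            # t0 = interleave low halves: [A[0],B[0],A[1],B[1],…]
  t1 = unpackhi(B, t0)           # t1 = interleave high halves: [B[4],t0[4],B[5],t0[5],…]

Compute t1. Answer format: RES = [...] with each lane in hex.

RES = [0x17, 0x8e, 0x20, 0x18, 0x44, 0x74, 0x57, 0xf9]

t0 = [0x63, 0x6d, 0x03, 0x88, 0x8e, 0x18, 0x74, 0xf9]
t1 = [0x17, 0x8e, 0x20, 0x18, 0x44, 0x74, 0x57, 0xf9]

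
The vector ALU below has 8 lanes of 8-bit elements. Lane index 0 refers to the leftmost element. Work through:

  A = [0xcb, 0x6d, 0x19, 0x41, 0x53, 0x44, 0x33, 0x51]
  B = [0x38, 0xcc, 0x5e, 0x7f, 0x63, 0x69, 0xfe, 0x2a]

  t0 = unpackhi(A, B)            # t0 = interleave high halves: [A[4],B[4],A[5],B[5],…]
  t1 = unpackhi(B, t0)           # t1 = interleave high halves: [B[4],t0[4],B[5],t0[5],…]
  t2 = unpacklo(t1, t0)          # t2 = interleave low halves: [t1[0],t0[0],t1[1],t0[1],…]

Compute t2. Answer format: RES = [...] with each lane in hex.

RES = [ 0x63  0x53  0x33  0x63  0x69  0x44  0xfe  0x69 ]

  t0: 53 63 44 69 33 fe 51 2a
  t1: 63 33 69 fe fe 51 2a 2a
  t2: 63 53 33 63 69 44 fe 69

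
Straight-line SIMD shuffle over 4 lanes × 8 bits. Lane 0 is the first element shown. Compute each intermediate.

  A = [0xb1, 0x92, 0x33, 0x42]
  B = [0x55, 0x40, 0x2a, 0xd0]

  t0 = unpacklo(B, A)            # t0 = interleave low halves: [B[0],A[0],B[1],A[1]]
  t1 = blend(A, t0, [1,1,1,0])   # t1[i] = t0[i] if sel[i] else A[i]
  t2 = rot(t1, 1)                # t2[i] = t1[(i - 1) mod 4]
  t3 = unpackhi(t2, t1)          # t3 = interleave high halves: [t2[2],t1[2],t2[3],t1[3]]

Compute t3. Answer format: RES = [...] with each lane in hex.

→ t0 |55|b1|40|92|
→ t1 |55|b1|40|42|
→ t2 |42|55|b1|40|
→ t3 |b1|40|40|42|

RES = [ 0xb1  0x40  0x40  0x42 ]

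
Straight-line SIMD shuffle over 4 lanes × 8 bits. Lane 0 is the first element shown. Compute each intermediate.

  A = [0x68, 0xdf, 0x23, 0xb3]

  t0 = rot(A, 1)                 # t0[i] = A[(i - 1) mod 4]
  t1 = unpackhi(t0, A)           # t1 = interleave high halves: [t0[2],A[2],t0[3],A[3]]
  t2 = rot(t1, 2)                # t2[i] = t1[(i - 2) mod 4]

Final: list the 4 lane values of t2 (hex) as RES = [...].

RES = [ 0x23  0xb3  0xdf  0x23 ]

t0 = [0xb3, 0x68, 0xdf, 0x23]
t1 = [0xdf, 0x23, 0x23, 0xb3]
t2 = [0x23, 0xb3, 0xdf, 0x23]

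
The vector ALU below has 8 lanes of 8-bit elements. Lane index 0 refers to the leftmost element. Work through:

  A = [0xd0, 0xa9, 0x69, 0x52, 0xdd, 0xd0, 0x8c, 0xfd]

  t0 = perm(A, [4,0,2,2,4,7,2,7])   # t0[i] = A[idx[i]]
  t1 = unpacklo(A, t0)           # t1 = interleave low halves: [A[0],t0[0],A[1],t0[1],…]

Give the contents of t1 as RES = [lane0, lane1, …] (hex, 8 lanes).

→ t0 |dd|d0|69|69|dd|fd|69|fd|
→ t1 |d0|dd|a9|d0|69|69|52|69|

RES = [ 0xd0  0xdd  0xa9  0xd0  0x69  0x69  0x52  0x69 ]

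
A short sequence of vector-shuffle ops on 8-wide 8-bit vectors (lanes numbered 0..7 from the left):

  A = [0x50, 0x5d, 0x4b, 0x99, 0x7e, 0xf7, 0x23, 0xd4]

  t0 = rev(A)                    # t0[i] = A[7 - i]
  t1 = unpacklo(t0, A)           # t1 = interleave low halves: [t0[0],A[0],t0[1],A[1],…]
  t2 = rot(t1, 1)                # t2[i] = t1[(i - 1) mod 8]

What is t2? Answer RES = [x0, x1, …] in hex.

t0 = [0xd4, 0x23, 0xf7, 0x7e, 0x99, 0x4b, 0x5d, 0x50]
t1 = [0xd4, 0x50, 0x23, 0x5d, 0xf7, 0x4b, 0x7e, 0x99]
t2 = [0x99, 0xd4, 0x50, 0x23, 0x5d, 0xf7, 0x4b, 0x7e]

RES = [0x99, 0xd4, 0x50, 0x23, 0x5d, 0xf7, 0x4b, 0x7e]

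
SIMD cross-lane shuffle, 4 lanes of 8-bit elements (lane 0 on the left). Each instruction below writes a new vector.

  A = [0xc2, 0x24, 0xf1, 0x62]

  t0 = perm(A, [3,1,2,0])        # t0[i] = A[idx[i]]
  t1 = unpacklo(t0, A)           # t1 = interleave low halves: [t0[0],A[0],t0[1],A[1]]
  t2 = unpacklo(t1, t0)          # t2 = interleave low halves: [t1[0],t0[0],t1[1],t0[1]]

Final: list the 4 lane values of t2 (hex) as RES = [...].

  t0: 62 24 f1 c2
  t1: 62 c2 24 24
  t2: 62 62 c2 24

RES = [0x62, 0x62, 0xc2, 0x24]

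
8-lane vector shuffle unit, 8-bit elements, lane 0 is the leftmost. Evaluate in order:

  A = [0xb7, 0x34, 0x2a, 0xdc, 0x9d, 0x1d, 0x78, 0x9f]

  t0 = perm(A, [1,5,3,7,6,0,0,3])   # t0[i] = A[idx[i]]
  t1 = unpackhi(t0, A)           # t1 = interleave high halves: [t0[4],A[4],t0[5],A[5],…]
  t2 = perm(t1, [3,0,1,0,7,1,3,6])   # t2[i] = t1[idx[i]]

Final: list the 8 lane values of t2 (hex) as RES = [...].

  t0: 34 1d dc 9f 78 b7 b7 dc
  t1: 78 9d b7 1d b7 78 dc 9f
  t2: 1d 78 9d 78 9f 9d 1d dc

RES = [0x1d, 0x78, 0x9d, 0x78, 0x9f, 0x9d, 0x1d, 0xdc]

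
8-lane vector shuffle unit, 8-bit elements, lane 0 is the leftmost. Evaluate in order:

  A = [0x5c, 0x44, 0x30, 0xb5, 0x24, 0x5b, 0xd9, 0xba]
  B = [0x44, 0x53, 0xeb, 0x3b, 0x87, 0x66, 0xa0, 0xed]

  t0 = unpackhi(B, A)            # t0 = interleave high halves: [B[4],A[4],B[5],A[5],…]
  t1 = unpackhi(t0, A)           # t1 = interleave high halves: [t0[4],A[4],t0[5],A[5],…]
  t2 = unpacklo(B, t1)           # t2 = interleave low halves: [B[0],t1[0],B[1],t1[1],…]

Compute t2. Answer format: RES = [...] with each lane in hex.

RES = [0x44, 0xa0, 0x53, 0x24, 0xeb, 0xd9, 0x3b, 0x5b]

t0 = [0x87, 0x24, 0x66, 0x5b, 0xa0, 0xd9, 0xed, 0xba]
t1 = [0xa0, 0x24, 0xd9, 0x5b, 0xed, 0xd9, 0xba, 0xba]
t2 = [0x44, 0xa0, 0x53, 0x24, 0xeb, 0xd9, 0x3b, 0x5b]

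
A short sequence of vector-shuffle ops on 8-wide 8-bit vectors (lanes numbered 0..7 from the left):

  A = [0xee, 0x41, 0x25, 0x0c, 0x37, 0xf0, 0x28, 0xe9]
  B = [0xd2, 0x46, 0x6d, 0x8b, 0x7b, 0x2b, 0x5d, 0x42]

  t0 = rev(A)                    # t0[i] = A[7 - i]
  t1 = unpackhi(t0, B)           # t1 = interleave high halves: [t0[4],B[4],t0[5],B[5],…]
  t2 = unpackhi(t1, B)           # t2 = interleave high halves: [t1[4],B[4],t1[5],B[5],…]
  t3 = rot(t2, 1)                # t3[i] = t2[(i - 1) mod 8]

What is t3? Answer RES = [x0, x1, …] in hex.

  t0: e9 28 f0 37 0c 25 41 ee
  t1: 0c 7b 25 2b 41 5d ee 42
  t2: 41 7b 5d 2b ee 5d 42 42
  t3: 42 41 7b 5d 2b ee 5d 42

RES = [0x42, 0x41, 0x7b, 0x5d, 0x2b, 0xee, 0x5d, 0x42]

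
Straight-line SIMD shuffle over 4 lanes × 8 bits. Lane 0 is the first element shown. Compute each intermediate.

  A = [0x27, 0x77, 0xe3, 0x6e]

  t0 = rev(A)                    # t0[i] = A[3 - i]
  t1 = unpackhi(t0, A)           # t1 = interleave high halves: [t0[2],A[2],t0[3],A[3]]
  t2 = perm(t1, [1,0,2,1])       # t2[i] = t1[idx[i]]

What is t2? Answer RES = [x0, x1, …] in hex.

t0 = [0x6e, 0xe3, 0x77, 0x27]
t1 = [0x77, 0xe3, 0x27, 0x6e]
t2 = [0xe3, 0x77, 0x27, 0xe3]

RES = [ 0xe3  0x77  0x27  0xe3 ]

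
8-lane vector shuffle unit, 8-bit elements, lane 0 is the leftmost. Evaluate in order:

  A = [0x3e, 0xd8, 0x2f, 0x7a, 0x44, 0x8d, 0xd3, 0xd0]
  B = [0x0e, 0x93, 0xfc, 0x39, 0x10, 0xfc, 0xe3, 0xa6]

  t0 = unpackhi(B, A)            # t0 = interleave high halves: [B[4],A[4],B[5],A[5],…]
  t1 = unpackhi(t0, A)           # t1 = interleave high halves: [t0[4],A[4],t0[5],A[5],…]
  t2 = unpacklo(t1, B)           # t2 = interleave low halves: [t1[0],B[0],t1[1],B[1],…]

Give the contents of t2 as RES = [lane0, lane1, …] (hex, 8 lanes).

→ t0 |10|44|fc|8d|e3|d3|a6|d0|
→ t1 |e3|44|d3|8d|a6|d3|d0|d0|
→ t2 |e3|0e|44|93|d3|fc|8d|39|

RES = [0xe3, 0x0e, 0x44, 0x93, 0xd3, 0xfc, 0x8d, 0x39]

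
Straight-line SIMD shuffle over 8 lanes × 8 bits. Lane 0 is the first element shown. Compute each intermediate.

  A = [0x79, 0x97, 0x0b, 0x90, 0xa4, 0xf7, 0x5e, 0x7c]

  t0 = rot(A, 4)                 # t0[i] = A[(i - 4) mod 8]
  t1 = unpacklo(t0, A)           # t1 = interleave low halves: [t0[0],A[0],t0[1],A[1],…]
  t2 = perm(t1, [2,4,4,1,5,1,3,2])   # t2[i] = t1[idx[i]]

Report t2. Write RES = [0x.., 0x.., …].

  t0: a4 f7 5e 7c 79 97 0b 90
  t1: a4 79 f7 97 5e 0b 7c 90
  t2: f7 5e 5e 79 0b 79 97 f7

RES = [ 0xf7  0x5e  0x5e  0x79  0x0b  0x79  0x97  0xf7 ]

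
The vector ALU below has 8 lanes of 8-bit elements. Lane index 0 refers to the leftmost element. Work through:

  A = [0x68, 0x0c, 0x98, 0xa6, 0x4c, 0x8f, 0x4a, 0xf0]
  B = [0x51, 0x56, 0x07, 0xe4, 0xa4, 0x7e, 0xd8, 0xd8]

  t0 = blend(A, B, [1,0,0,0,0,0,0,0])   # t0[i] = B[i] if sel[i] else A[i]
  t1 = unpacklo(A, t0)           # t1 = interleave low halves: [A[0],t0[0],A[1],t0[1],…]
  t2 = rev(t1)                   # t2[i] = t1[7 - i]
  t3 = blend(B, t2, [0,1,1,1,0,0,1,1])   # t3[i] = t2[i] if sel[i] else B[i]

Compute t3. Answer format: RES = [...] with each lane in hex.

→ t0 |51|0c|98|a6|4c|8f|4a|f0|
→ t1 |68|51|0c|0c|98|98|a6|a6|
→ t2 |a6|a6|98|98|0c|0c|51|68|
→ t3 |51|a6|98|98|a4|7e|51|68|

RES = [ 0x51  0xa6  0x98  0x98  0xa4  0x7e  0x51  0x68 ]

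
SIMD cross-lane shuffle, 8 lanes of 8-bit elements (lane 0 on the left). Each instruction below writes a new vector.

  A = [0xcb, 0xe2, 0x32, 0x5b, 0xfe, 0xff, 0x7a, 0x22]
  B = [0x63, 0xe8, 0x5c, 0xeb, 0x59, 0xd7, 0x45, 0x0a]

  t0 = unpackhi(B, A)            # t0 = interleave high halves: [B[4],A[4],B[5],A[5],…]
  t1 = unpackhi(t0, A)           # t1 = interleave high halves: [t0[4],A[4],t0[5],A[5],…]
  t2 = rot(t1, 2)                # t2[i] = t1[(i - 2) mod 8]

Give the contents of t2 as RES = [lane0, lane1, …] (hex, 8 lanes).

→ t0 |59|fe|d7|ff|45|7a|0a|22|
→ t1 |45|fe|7a|ff|0a|7a|22|22|
→ t2 |22|22|45|fe|7a|ff|0a|7a|

RES = [0x22, 0x22, 0x45, 0xfe, 0x7a, 0xff, 0x0a, 0x7a]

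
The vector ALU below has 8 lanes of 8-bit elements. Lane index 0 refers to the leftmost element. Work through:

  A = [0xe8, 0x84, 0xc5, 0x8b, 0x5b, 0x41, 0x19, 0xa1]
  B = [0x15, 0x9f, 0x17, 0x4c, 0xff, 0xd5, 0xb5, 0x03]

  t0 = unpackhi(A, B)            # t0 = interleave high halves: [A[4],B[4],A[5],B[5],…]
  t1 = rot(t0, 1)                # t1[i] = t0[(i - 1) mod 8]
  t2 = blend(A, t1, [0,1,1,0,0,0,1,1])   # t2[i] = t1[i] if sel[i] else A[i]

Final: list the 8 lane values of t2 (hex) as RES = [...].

RES = [0xe8, 0x5b, 0xff, 0x8b, 0x5b, 0x41, 0xb5, 0xa1]

  t0: 5b ff 41 d5 19 b5 a1 03
  t1: 03 5b ff 41 d5 19 b5 a1
  t2: e8 5b ff 8b 5b 41 b5 a1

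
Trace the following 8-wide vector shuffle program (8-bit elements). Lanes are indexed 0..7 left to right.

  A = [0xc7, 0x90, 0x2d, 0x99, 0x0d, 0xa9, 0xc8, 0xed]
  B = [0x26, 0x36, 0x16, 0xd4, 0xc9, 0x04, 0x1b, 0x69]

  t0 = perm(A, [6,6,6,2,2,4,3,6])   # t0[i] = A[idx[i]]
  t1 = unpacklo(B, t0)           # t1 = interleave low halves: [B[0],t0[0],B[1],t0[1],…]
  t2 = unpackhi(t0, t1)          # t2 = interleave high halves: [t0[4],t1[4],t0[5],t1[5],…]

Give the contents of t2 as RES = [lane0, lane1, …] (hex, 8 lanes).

RES = [ 0x2d  0x16  0x0d  0xc8  0x99  0xd4  0xc8  0x2d ]

→ t0 |c8|c8|c8|2d|2d|0d|99|c8|
→ t1 |26|c8|36|c8|16|c8|d4|2d|
→ t2 |2d|16|0d|c8|99|d4|c8|2d|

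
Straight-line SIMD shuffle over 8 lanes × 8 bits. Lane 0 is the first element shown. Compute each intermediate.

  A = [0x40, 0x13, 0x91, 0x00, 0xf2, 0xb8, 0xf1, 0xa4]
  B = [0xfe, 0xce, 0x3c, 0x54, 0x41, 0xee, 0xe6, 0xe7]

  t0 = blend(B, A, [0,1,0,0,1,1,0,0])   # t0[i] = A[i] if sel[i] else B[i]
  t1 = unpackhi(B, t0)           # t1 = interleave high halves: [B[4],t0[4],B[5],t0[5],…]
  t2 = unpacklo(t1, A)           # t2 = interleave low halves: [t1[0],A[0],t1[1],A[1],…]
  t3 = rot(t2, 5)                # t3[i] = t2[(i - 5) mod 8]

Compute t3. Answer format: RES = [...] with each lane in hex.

  t0: fe 13 3c 54 f2 b8 e6 e7
  t1: 41 f2 ee b8 e6 e6 e7 e7
  t2: 41 40 f2 13 ee 91 b8 00
  t3: 13 ee 91 b8 00 41 40 f2

RES = [0x13, 0xee, 0x91, 0xb8, 0x00, 0x41, 0x40, 0xf2]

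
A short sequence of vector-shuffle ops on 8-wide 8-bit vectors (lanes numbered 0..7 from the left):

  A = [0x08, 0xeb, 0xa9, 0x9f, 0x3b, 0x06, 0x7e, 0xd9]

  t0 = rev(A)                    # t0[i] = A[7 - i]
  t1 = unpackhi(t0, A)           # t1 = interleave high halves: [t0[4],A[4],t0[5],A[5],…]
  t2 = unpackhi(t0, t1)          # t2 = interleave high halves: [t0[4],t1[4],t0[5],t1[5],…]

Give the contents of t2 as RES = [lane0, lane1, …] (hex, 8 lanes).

RES = [0x9f, 0xeb, 0xa9, 0x7e, 0xeb, 0x08, 0x08, 0xd9]

t0 = [0xd9, 0x7e, 0x06, 0x3b, 0x9f, 0xa9, 0xeb, 0x08]
t1 = [0x9f, 0x3b, 0xa9, 0x06, 0xeb, 0x7e, 0x08, 0xd9]
t2 = [0x9f, 0xeb, 0xa9, 0x7e, 0xeb, 0x08, 0x08, 0xd9]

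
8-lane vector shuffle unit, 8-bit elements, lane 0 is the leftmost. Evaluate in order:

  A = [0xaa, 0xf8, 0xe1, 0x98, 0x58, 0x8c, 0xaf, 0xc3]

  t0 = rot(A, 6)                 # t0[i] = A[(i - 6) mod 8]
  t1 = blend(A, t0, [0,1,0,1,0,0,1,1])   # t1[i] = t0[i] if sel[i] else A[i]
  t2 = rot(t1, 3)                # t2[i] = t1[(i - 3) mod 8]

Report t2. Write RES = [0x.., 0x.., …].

RES = [0x8c, 0xaa, 0xf8, 0xaa, 0x98, 0xe1, 0x8c, 0x58]

t0 = [0xe1, 0x98, 0x58, 0x8c, 0xaf, 0xc3, 0xaa, 0xf8]
t1 = [0xaa, 0x98, 0xe1, 0x8c, 0x58, 0x8c, 0xaa, 0xf8]
t2 = [0x8c, 0xaa, 0xf8, 0xaa, 0x98, 0xe1, 0x8c, 0x58]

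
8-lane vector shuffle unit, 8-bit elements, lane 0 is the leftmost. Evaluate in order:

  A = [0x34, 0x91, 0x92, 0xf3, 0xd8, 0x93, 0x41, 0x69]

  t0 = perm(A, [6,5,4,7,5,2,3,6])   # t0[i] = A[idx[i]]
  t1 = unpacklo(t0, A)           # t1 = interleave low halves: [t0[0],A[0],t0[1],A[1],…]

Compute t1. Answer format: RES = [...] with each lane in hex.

t0 = [0x41, 0x93, 0xd8, 0x69, 0x93, 0x92, 0xf3, 0x41]
t1 = [0x41, 0x34, 0x93, 0x91, 0xd8, 0x92, 0x69, 0xf3]

RES = [0x41, 0x34, 0x93, 0x91, 0xd8, 0x92, 0x69, 0xf3]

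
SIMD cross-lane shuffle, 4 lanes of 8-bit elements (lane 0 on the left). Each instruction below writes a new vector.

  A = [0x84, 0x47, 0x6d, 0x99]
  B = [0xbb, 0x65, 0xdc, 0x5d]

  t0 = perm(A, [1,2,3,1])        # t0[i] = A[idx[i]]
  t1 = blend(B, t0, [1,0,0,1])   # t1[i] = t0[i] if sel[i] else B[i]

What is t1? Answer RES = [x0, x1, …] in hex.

t0 = [0x47, 0x6d, 0x99, 0x47]
t1 = [0x47, 0x65, 0xdc, 0x47]

RES = [ 0x47  0x65  0xdc  0x47 ]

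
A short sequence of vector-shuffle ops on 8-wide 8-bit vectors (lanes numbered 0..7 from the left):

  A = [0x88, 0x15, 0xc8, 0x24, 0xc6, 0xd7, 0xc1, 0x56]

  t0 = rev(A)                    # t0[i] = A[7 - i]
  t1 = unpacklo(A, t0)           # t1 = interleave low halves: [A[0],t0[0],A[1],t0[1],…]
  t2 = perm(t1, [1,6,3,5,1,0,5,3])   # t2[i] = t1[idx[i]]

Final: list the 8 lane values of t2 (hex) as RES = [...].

RES = [0x56, 0x24, 0xc1, 0xd7, 0x56, 0x88, 0xd7, 0xc1]

→ t0 |56|c1|d7|c6|24|c8|15|88|
→ t1 |88|56|15|c1|c8|d7|24|c6|
→ t2 |56|24|c1|d7|56|88|d7|c1|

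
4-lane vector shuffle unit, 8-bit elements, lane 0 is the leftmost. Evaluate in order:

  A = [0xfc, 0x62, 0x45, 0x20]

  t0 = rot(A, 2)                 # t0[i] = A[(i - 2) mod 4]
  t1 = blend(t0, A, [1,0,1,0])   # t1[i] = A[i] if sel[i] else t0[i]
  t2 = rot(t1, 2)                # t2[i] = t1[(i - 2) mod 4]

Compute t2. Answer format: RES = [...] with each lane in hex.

RES = [ 0x45  0x62  0xfc  0x20 ]

→ t0 |45|20|fc|62|
→ t1 |fc|20|45|62|
→ t2 |45|62|fc|20|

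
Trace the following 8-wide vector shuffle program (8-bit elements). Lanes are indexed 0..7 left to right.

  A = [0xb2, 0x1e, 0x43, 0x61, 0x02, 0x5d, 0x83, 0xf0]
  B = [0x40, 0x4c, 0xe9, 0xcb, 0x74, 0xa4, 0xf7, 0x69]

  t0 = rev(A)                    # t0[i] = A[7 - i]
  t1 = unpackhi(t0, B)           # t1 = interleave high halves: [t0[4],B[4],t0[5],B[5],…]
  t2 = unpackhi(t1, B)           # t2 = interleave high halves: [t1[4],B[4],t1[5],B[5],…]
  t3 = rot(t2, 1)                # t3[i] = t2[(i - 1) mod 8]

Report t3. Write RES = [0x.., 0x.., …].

  t0: f0 83 5d 02 61 43 1e b2
  t1: 61 74 43 a4 1e f7 b2 69
  t2: 1e 74 f7 a4 b2 f7 69 69
  t3: 69 1e 74 f7 a4 b2 f7 69

RES = [ 0x69  0x1e  0x74  0xf7  0xa4  0xb2  0xf7  0x69 ]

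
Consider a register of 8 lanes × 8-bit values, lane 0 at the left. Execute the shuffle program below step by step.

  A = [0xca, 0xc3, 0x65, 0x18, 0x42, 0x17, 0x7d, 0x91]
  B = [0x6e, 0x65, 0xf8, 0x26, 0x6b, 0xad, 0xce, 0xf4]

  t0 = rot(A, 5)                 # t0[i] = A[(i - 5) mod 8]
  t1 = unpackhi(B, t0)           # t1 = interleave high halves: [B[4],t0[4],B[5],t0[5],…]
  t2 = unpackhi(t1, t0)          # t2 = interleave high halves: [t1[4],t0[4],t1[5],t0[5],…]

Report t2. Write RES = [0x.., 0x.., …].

t0 = [0x18, 0x42, 0x17, 0x7d, 0x91, 0xca, 0xc3, 0x65]
t1 = [0x6b, 0x91, 0xad, 0xca, 0xce, 0xc3, 0xf4, 0x65]
t2 = [0xce, 0x91, 0xc3, 0xca, 0xf4, 0xc3, 0x65, 0x65]

RES = [ 0xce  0x91  0xc3  0xca  0xf4  0xc3  0x65  0x65 ]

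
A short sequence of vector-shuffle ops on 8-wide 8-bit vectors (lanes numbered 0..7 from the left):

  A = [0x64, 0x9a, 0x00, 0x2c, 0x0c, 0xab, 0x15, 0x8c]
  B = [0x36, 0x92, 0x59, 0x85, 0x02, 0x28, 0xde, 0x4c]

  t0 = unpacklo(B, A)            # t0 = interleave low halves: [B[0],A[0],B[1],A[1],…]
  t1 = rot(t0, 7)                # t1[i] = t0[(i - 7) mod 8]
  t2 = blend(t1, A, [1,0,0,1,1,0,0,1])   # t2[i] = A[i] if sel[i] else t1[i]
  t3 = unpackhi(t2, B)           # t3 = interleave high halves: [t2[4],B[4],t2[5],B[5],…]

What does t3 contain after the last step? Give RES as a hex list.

RES = [ 0x0c  0x02  0x85  0x28  0x2c  0xde  0x8c  0x4c ]

  t0: 36 64 92 9a 59 00 85 2c
  t1: 64 92 9a 59 00 85 2c 36
  t2: 64 92 9a 2c 0c 85 2c 8c
  t3: 0c 02 85 28 2c de 8c 4c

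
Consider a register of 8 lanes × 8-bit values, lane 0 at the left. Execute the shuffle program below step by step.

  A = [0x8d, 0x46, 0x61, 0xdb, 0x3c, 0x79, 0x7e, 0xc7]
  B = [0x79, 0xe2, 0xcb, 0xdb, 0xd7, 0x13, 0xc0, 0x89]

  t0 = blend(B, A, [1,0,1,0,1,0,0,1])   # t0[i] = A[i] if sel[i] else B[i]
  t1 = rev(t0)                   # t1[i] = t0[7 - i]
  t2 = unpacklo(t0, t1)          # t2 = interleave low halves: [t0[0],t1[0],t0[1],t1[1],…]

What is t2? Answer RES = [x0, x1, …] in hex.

t0 = [0x8d, 0xe2, 0x61, 0xdb, 0x3c, 0x13, 0xc0, 0xc7]
t1 = [0xc7, 0xc0, 0x13, 0x3c, 0xdb, 0x61, 0xe2, 0x8d]
t2 = [0x8d, 0xc7, 0xe2, 0xc0, 0x61, 0x13, 0xdb, 0x3c]

RES = [0x8d, 0xc7, 0xe2, 0xc0, 0x61, 0x13, 0xdb, 0x3c]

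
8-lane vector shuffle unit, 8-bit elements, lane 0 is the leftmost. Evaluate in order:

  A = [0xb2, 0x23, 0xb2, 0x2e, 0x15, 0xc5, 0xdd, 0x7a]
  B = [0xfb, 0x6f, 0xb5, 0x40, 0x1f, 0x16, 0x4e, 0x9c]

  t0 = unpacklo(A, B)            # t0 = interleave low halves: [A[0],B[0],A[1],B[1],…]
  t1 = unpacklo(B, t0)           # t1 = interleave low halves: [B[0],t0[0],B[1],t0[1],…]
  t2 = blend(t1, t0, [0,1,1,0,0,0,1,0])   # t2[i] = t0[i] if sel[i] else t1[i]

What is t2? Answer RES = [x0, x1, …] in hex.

  t0: b2 fb 23 6f b2 b5 2e 40
  t1: fb b2 6f fb b5 23 40 6f
  t2: fb fb 23 fb b5 23 2e 6f

RES = [ 0xfb  0xfb  0x23  0xfb  0xb5  0x23  0x2e  0x6f ]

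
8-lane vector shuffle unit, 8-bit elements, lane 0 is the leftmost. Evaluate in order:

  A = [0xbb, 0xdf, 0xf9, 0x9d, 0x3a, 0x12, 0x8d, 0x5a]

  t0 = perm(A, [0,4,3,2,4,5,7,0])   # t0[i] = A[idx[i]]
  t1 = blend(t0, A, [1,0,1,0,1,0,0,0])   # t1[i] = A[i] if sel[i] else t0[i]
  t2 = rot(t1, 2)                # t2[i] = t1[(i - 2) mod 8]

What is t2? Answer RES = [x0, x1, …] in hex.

→ t0 |bb|3a|9d|f9|3a|12|5a|bb|
→ t1 |bb|3a|f9|f9|3a|12|5a|bb|
→ t2 |5a|bb|bb|3a|f9|f9|3a|12|

RES = [ 0x5a  0xbb  0xbb  0x3a  0xf9  0xf9  0x3a  0x12 ]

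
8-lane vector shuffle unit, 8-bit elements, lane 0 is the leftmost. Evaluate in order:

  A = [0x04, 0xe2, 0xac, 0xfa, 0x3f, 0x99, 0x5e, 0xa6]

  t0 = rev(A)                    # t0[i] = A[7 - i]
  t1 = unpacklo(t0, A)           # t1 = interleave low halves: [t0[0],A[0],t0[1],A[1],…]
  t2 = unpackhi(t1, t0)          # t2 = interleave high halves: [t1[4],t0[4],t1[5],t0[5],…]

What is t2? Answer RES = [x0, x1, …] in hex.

t0 = [0xa6, 0x5e, 0x99, 0x3f, 0xfa, 0xac, 0xe2, 0x04]
t1 = [0xa6, 0x04, 0x5e, 0xe2, 0x99, 0xac, 0x3f, 0xfa]
t2 = [0x99, 0xfa, 0xac, 0xac, 0x3f, 0xe2, 0xfa, 0x04]

RES = [ 0x99  0xfa  0xac  0xac  0x3f  0xe2  0xfa  0x04 ]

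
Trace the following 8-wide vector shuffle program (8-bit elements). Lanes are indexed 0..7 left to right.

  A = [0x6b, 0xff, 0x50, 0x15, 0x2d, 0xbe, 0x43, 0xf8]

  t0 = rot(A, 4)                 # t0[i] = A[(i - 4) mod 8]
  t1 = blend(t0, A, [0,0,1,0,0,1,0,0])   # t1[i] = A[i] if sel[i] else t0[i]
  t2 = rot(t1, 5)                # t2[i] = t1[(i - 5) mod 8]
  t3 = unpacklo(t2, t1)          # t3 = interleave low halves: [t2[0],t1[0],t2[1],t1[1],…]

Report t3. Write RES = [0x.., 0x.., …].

RES = [0xf8, 0x2d, 0x6b, 0xbe, 0xbe, 0x50, 0x50, 0xf8]

t0 = [0x2d, 0xbe, 0x43, 0xf8, 0x6b, 0xff, 0x50, 0x15]
t1 = [0x2d, 0xbe, 0x50, 0xf8, 0x6b, 0xbe, 0x50, 0x15]
t2 = [0xf8, 0x6b, 0xbe, 0x50, 0x15, 0x2d, 0xbe, 0x50]
t3 = [0xf8, 0x2d, 0x6b, 0xbe, 0xbe, 0x50, 0x50, 0xf8]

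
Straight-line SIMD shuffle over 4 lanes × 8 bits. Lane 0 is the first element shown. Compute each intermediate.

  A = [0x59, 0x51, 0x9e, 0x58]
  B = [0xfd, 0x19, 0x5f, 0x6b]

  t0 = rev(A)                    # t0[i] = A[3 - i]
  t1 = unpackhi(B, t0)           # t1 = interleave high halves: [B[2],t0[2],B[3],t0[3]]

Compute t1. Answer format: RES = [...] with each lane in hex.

RES = [0x5f, 0x51, 0x6b, 0x59]

  t0: 58 9e 51 59
  t1: 5f 51 6b 59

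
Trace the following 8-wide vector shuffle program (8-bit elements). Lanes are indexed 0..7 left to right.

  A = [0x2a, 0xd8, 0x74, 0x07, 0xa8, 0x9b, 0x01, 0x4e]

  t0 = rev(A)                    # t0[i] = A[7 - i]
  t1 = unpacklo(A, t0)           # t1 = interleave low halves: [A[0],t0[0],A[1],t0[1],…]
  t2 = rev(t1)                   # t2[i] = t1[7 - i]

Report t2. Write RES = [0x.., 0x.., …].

→ t0 |4e|01|9b|a8|07|74|d8|2a|
→ t1 |2a|4e|d8|01|74|9b|07|a8|
→ t2 |a8|07|9b|74|01|d8|4e|2a|

RES = [0xa8, 0x07, 0x9b, 0x74, 0x01, 0xd8, 0x4e, 0x2a]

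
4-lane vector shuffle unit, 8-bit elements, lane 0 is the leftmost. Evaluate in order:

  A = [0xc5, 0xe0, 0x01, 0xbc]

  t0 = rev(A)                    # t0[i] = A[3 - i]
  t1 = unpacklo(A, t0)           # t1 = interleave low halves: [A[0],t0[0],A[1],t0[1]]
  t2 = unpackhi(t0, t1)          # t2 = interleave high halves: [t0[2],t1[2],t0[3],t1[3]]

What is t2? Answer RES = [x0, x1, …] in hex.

RES = [0xe0, 0xe0, 0xc5, 0x01]

→ t0 |bc|01|e0|c5|
→ t1 |c5|bc|e0|01|
→ t2 |e0|e0|c5|01|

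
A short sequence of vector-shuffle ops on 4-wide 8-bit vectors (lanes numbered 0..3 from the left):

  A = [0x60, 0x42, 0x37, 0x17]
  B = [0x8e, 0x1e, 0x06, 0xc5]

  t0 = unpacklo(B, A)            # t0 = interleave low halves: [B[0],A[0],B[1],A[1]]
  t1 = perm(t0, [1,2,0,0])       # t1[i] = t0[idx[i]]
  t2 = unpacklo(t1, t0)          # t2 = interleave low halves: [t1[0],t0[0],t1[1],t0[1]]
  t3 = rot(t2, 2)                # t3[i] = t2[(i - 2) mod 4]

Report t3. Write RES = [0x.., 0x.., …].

RES = [ 0x1e  0x60  0x60  0x8e ]

t0 = [0x8e, 0x60, 0x1e, 0x42]
t1 = [0x60, 0x1e, 0x8e, 0x8e]
t2 = [0x60, 0x8e, 0x1e, 0x60]
t3 = [0x1e, 0x60, 0x60, 0x8e]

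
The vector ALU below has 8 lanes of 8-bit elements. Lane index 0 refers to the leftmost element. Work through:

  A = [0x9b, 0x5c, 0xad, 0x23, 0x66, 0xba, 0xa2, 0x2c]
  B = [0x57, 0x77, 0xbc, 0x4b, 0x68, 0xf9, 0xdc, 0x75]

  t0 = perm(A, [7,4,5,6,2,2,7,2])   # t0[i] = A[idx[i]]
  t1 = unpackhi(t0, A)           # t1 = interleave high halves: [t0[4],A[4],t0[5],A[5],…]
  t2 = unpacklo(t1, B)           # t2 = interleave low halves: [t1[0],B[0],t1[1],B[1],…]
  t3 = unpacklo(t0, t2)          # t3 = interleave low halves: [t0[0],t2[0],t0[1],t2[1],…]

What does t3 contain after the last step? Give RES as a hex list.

RES = [ 0x2c  0xad  0x66  0x57  0xba  0x66  0xa2  0x77 ]

→ t0 |2c|66|ba|a2|ad|ad|2c|ad|
→ t1 |ad|66|ad|ba|2c|a2|ad|2c|
→ t2 |ad|57|66|77|ad|bc|ba|4b|
→ t3 |2c|ad|66|57|ba|66|a2|77|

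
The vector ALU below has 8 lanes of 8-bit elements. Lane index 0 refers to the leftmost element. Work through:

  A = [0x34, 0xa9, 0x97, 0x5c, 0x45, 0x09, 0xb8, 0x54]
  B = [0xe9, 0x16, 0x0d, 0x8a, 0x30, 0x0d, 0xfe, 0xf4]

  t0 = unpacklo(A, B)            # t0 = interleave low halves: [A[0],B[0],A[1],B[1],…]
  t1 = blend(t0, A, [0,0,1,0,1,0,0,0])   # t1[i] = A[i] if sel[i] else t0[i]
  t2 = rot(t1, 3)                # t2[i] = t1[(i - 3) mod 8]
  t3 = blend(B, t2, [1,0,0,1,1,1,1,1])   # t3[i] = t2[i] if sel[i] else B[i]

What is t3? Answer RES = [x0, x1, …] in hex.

  t0: 34 e9 a9 16 97 0d 5c 8a
  t1: 34 e9 97 16 45 0d 5c 8a
  t2: 0d 5c 8a 34 e9 97 16 45
  t3: 0d 16 0d 34 e9 97 16 45

RES = [0x0d, 0x16, 0x0d, 0x34, 0xe9, 0x97, 0x16, 0x45]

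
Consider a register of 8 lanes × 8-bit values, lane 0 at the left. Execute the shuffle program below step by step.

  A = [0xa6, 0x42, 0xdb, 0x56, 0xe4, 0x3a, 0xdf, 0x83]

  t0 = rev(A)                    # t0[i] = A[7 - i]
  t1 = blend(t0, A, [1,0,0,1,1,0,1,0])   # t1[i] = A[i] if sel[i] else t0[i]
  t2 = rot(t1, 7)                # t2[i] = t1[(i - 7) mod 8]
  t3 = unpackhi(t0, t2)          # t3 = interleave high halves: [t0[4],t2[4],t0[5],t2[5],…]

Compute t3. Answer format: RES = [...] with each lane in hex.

RES = [0x56, 0xdb, 0xdb, 0xdf, 0x42, 0xa6, 0xa6, 0xa6]

→ t0 |83|df|3a|e4|56|db|42|a6|
→ t1 |a6|df|3a|56|e4|db|df|a6|
→ t2 |df|3a|56|e4|db|df|a6|a6|
→ t3 |56|db|db|df|42|a6|a6|a6|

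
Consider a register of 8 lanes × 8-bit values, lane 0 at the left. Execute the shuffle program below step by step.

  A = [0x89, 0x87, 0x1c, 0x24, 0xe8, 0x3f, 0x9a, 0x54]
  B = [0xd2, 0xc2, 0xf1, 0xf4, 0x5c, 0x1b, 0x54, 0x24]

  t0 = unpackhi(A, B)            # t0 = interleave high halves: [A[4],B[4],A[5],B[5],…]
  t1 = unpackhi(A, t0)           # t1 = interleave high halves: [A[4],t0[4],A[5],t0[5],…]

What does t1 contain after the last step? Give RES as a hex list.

→ t0 |e8|5c|3f|1b|9a|54|54|24|
→ t1 |e8|9a|3f|54|9a|54|54|24|

RES = [0xe8, 0x9a, 0x3f, 0x54, 0x9a, 0x54, 0x54, 0x24]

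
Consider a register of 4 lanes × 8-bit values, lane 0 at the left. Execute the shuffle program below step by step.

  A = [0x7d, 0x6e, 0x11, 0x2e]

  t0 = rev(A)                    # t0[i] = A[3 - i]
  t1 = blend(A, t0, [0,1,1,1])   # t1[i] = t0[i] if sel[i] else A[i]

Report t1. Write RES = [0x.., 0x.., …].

RES = [ 0x7d  0x11  0x6e  0x7d ]

  t0: 2e 11 6e 7d
  t1: 7d 11 6e 7d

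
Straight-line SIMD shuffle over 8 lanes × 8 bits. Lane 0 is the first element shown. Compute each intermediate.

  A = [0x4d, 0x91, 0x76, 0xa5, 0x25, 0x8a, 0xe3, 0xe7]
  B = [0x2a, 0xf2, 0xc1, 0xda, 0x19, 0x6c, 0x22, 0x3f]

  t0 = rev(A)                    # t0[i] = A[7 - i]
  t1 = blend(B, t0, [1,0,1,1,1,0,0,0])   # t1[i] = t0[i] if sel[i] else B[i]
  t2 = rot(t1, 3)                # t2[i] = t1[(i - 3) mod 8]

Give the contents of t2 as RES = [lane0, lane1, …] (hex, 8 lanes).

RES = [0x6c, 0x22, 0x3f, 0xe7, 0xf2, 0x8a, 0x25, 0xa5]

  t0: e7 e3 8a 25 a5 76 91 4d
  t1: e7 f2 8a 25 a5 6c 22 3f
  t2: 6c 22 3f e7 f2 8a 25 a5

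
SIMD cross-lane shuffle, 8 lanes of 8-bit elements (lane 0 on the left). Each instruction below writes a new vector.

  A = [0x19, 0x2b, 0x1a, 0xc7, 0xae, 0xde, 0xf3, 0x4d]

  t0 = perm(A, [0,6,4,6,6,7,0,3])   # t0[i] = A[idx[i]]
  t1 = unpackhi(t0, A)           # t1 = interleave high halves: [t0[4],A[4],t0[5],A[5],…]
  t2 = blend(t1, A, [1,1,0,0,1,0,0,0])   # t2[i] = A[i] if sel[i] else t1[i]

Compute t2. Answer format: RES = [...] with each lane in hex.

→ t0 |19|f3|ae|f3|f3|4d|19|c7|
→ t1 |f3|ae|4d|de|19|f3|c7|4d|
→ t2 |19|2b|4d|de|ae|f3|c7|4d|

RES = [0x19, 0x2b, 0x4d, 0xde, 0xae, 0xf3, 0xc7, 0x4d]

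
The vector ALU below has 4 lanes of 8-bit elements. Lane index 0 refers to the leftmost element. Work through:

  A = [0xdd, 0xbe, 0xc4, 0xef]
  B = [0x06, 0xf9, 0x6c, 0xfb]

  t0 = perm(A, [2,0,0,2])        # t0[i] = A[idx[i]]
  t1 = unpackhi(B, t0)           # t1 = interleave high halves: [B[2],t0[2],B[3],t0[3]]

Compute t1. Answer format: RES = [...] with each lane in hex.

  t0: c4 dd dd c4
  t1: 6c dd fb c4

RES = [0x6c, 0xdd, 0xfb, 0xc4]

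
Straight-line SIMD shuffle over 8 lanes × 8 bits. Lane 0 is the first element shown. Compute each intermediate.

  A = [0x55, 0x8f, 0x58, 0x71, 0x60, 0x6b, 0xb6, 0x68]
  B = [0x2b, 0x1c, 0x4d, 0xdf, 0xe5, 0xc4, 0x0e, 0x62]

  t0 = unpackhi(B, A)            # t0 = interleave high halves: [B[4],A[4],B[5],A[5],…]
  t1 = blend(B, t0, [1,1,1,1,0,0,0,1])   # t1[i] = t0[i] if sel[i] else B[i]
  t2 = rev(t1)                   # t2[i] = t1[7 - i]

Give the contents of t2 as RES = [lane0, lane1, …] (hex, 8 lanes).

RES = [0x68, 0x0e, 0xc4, 0xe5, 0x6b, 0xc4, 0x60, 0xe5]

t0 = [0xe5, 0x60, 0xc4, 0x6b, 0x0e, 0xb6, 0x62, 0x68]
t1 = [0xe5, 0x60, 0xc4, 0x6b, 0xe5, 0xc4, 0x0e, 0x68]
t2 = [0x68, 0x0e, 0xc4, 0xe5, 0x6b, 0xc4, 0x60, 0xe5]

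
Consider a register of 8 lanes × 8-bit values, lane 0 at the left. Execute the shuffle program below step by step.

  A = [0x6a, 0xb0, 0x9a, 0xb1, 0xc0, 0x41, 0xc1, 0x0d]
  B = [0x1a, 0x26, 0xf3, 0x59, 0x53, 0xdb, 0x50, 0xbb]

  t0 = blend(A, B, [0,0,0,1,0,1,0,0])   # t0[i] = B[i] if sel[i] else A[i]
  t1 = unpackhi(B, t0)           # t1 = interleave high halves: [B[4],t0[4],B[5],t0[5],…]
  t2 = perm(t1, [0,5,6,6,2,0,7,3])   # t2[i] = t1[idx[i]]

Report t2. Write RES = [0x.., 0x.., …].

t0 = [0x6a, 0xb0, 0x9a, 0x59, 0xc0, 0xdb, 0xc1, 0x0d]
t1 = [0x53, 0xc0, 0xdb, 0xdb, 0x50, 0xc1, 0xbb, 0x0d]
t2 = [0x53, 0xc1, 0xbb, 0xbb, 0xdb, 0x53, 0x0d, 0xdb]

RES = [ 0x53  0xc1  0xbb  0xbb  0xdb  0x53  0x0d  0xdb ]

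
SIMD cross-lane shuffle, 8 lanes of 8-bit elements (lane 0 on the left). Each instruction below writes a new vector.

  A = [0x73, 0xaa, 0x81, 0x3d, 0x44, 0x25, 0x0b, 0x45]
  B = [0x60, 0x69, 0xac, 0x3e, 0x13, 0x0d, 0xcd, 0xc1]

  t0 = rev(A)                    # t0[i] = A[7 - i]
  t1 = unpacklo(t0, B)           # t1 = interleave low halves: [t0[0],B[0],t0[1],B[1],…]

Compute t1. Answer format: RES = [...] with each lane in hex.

RES = [ 0x45  0x60  0x0b  0x69  0x25  0xac  0x44  0x3e ]

  t0: 45 0b 25 44 3d 81 aa 73
  t1: 45 60 0b 69 25 ac 44 3e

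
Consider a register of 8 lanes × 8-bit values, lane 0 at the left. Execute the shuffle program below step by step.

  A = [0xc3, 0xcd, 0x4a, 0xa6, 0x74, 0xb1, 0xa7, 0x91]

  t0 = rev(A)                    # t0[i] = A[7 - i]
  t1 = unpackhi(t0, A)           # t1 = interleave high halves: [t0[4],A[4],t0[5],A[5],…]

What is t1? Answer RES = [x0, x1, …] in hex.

→ t0 |91|a7|b1|74|a6|4a|cd|c3|
→ t1 |a6|74|4a|b1|cd|a7|c3|91|

RES = [0xa6, 0x74, 0x4a, 0xb1, 0xcd, 0xa7, 0xc3, 0x91]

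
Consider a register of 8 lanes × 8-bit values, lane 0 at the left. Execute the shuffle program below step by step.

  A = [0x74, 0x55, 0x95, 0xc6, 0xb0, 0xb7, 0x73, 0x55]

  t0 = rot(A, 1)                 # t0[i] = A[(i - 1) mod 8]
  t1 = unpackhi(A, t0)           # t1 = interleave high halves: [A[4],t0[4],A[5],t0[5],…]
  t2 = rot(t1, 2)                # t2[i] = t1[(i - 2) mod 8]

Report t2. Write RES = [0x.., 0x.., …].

→ t0 |55|74|55|95|c6|b0|b7|73|
→ t1 |b0|c6|b7|b0|73|b7|55|73|
→ t2 |55|73|b0|c6|b7|b0|73|b7|

RES = [0x55, 0x73, 0xb0, 0xc6, 0xb7, 0xb0, 0x73, 0xb7]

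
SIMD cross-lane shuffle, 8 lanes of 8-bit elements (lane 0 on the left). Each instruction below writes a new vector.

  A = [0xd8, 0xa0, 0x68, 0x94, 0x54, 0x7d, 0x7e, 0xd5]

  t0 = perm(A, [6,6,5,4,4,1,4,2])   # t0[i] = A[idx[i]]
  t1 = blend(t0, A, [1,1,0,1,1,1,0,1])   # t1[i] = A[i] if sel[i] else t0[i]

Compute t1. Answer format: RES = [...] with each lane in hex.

RES = [0xd8, 0xa0, 0x7d, 0x94, 0x54, 0x7d, 0x54, 0xd5]

t0 = [0x7e, 0x7e, 0x7d, 0x54, 0x54, 0xa0, 0x54, 0x68]
t1 = [0xd8, 0xa0, 0x7d, 0x94, 0x54, 0x7d, 0x54, 0xd5]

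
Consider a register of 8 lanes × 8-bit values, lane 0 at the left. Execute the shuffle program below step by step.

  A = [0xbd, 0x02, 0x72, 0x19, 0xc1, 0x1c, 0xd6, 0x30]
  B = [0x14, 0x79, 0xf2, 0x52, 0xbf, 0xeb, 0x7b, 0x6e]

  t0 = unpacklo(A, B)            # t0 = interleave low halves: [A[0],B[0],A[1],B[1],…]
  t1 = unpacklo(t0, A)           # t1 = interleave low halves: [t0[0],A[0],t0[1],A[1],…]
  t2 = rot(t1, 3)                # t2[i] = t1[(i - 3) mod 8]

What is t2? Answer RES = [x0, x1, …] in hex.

RES = [0x72, 0x79, 0x19, 0xbd, 0xbd, 0x14, 0x02, 0x02]

  t0: bd 14 02 79 72 f2 19 52
  t1: bd bd 14 02 02 72 79 19
  t2: 72 79 19 bd bd 14 02 02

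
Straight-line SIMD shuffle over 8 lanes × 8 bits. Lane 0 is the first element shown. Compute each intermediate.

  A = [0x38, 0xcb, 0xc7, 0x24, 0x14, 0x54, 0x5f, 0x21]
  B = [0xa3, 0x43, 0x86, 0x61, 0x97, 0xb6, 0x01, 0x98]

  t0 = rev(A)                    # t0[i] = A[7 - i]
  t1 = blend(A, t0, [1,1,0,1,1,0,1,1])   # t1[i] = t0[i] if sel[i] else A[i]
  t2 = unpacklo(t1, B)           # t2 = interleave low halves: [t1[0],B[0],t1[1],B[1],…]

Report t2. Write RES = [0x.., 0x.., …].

RES = [0x21, 0xa3, 0x5f, 0x43, 0xc7, 0x86, 0x14, 0x61]

→ t0 |21|5f|54|14|24|c7|cb|38|
→ t1 |21|5f|c7|14|24|54|cb|38|
→ t2 |21|a3|5f|43|c7|86|14|61|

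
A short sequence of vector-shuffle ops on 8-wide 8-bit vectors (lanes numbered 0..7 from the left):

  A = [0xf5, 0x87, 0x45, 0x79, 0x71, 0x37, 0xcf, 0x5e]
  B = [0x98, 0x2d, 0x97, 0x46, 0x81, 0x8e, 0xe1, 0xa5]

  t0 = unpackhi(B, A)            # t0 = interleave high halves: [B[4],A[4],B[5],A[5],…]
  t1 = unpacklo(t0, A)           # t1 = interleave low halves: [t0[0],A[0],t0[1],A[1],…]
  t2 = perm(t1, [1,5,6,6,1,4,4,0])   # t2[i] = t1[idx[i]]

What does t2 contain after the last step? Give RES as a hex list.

→ t0 |81|71|8e|37|e1|cf|a5|5e|
→ t1 |81|f5|71|87|8e|45|37|79|
→ t2 |f5|45|37|37|f5|8e|8e|81|

RES = [0xf5, 0x45, 0x37, 0x37, 0xf5, 0x8e, 0x8e, 0x81]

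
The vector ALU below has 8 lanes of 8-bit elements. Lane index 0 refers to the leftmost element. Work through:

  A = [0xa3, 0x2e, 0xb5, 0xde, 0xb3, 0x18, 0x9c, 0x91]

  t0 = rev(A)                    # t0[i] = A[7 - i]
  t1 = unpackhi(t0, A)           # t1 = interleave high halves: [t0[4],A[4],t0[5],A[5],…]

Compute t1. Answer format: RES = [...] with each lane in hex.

RES = [ 0xde  0xb3  0xb5  0x18  0x2e  0x9c  0xa3  0x91 ]

  t0: 91 9c 18 b3 de b5 2e a3
  t1: de b3 b5 18 2e 9c a3 91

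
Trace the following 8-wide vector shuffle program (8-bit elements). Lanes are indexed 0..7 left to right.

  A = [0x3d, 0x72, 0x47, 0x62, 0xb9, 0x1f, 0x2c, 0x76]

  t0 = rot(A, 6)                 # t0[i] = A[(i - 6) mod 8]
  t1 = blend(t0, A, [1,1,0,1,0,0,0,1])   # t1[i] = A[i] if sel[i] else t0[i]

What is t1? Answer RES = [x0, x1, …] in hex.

RES = [ 0x3d  0x72  0xb9  0x62  0x2c  0x76  0x3d  0x76 ]

t0 = [0x47, 0x62, 0xb9, 0x1f, 0x2c, 0x76, 0x3d, 0x72]
t1 = [0x3d, 0x72, 0xb9, 0x62, 0x2c, 0x76, 0x3d, 0x76]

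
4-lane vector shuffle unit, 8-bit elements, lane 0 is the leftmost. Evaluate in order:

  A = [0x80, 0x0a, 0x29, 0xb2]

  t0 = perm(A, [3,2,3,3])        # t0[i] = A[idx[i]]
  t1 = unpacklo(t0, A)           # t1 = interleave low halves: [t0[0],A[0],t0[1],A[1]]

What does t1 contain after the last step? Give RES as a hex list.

RES = [0xb2, 0x80, 0x29, 0x0a]

→ t0 |b2|29|b2|b2|
→ t1 |b2|80|29|0a|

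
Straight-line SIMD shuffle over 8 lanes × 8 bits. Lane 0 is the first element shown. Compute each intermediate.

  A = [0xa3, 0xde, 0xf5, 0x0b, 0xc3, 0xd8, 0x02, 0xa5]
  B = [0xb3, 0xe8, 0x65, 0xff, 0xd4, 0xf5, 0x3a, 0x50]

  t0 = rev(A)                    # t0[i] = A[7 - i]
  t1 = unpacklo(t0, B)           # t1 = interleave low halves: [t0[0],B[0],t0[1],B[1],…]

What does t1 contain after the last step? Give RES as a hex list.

→ t0 |a5|02|d8|c3|0b|f5|de|a3|
→ t1 |a5|b3|02|e8|d8|65|c3|ff|

RES = [ 0xa5  0xb3  0x02  0xe8  0xd8  0x65  0xc3  0xff ]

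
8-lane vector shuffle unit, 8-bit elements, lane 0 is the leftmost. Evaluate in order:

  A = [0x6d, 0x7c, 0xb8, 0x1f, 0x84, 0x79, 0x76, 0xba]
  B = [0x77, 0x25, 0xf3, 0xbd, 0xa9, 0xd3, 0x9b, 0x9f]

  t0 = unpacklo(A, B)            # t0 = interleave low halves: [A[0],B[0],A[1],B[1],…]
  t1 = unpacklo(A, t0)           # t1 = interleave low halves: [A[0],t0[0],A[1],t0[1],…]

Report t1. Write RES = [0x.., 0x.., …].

t0 = [0x6d, 0x77, 0x7c, 0x25, 0xb8, 0xf3, 0x1f, 0xbd]
t1 = [0x6d, 0x6d, 0x7c, 0x77, 0xb8, 0x7c, 0x1f, 0x25]

RES = [ 0x6d  0x6d  0x7c  0x77  0xb8  0x7c  0x1f  0x25 ]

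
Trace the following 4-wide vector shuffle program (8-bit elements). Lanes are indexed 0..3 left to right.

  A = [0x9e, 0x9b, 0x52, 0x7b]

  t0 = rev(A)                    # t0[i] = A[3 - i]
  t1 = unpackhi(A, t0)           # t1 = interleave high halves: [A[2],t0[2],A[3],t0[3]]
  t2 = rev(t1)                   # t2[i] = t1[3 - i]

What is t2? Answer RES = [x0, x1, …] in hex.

RES = [ 0x9e  0x7b  0x9b  0x52 ]

→ t0 |7b|52|9b|9e|
→ t1 |52|9b|7b|9e|
→ t2 |9e|7b|9b|52|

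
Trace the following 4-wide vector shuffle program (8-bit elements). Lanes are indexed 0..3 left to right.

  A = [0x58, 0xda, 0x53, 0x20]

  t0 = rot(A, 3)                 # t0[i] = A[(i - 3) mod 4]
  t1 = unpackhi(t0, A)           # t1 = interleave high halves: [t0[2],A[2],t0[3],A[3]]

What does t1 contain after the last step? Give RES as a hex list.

RES = [0x20, 0x53, 0x58, 0x20]

t0 = [0xda, 0x53, 0x20, 0x58]
t1 = [0x20, 0x53, 0x58, 0x20]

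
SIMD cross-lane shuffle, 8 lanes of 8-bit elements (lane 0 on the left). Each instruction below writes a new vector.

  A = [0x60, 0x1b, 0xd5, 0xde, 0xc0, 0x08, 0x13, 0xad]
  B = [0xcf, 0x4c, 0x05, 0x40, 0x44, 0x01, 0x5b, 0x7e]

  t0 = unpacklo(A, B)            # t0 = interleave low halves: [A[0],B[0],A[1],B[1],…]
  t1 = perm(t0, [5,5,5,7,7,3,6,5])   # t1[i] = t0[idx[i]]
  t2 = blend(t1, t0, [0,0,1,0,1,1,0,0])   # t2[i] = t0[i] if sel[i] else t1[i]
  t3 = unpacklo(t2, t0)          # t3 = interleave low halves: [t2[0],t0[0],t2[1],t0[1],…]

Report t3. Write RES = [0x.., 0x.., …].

RES = [ 0x05  0x60  0x05  0xcf  0x1b  0x1b  0x40  0x4c ]

→ t0 |60|cf|1b|4c|d5|05|de|40|
→ t1 |05|05|05|40|40|4c|de|05|
→ t2 |05|05|1b|40|d5|05|de|05|
→ t3 |05|60|05|cf|1b|1b|40|4c|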